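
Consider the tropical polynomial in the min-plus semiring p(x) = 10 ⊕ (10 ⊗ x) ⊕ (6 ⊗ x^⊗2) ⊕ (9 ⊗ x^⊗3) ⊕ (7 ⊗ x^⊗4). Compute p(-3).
p(-3) = -5

A tropical monomial a ⊗ x^⊗i evaluates to a + i · x. Evaluating each term at x = -3:
  Term 0 contributes 10 + 0 · -3 = 10
  Term 1 contributes 10 + 1 · -3 = 7
  Term 2 contributes 6 + 2 · -3 = 0
  Term 3 contributes 9 + 3 · -3 = 0
  Term 4 contributes 7 + 4 · -3 = -5
p(-3) = ⊕ of these = min[10, 7, 0, 0, -5] = -5.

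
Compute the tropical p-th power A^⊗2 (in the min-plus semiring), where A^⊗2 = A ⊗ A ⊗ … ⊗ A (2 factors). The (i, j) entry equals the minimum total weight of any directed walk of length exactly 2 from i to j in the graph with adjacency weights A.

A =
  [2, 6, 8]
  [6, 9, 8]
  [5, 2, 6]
A^⊗2 =
  [4, 8, 10]
  [8, 10, 14]
  [7, 8, 10]

Each entry (A^⊗2)_ij equals the minimum over all length-2 walks i = v_0 → v_1 → … → v_2 = j of Σ_t A[v_t][v_{t+1}]. For example, for (i, j) = (0, 2) we minimise over 3 possible intermediate vertex sequences; the minimum is 10, attained along the walk 0 → 0 → 2.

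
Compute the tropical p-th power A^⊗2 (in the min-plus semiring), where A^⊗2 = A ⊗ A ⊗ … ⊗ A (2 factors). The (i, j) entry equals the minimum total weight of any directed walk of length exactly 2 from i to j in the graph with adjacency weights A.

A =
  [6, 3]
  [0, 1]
A^⊗2 =
  [3, 4]
  [1, 2]

Each entry (A^⊗2)_ij equals the minimum over all length-2 walks i = v_0 → v_1 → … → v_2 = j of Σ_t A[v_t][v_{t+1}]. For example, for (i, j) = (0, 1) we minimise over 2 possible intermediate vertex sequences; the minimum is 4, attained along the walk 0 → 1 → 1.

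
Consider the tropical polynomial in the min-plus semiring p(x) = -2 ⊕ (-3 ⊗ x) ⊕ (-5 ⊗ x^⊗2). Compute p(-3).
p(-3) = -11

A tropical monomial a ⊗ x^⊗i evaluates to a + i · x. Evaluating each term at x = -3:
  Term 0 contributes -2 + 0 · -3 = -2
  Term 1 contributes -3 + 1 · -3 = -6
  Term 2 contributes -5 + 2 · -3 = -11
p(-3) = ⊕ of these = min[-2, -6, -11] = -11.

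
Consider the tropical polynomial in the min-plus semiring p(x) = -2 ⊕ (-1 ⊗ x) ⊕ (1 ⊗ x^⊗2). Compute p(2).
p(2) = -2

A tropical monomial a ⊗ x^⊗i evaluates to a + i · x. Evaluating each term at x = 2:
  Term 0 contributes -2 + 0 · 2 = -2
  Term 1 contributes -1 + 1 · 2 = 1
  Term 2 contributes 1 + 2 · 2 = 5
p(2) = ⊕ of these = min[-2, 1, 5] = -2.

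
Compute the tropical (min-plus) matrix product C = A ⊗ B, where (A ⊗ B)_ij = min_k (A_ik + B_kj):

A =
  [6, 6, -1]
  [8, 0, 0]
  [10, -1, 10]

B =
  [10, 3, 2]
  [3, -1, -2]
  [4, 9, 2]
A ⊗ B =
  [3, 5, 1]
  [3, -1, -2]
  [2, -2, -3]

Apply the min-plus product entry-by-entry:
  C[0][0] = min over k of (A[0][0] + B[0][0] = 6 + 10 = 16, A[0][1] + B[1][0] = 6 + 3 = 9, A[0][2] + B[2][0] = -1 + 4 = 3) = 3 (attained at k = 2)
  C[0][1] = min over k of (A[0][0] + B[0][1] = 6 + 3 = 9, A[0][1] + B[1][1] = 6 + -1 = 5, A[0][2] + B[2][1] = -1 + 9 = 8) = 5 (attained at k = 1)
  C[0][2] = min over k of (A[0][0] + B[0][2] = 6 + 2 = 8, A[0][1] + B[1][2] = 6 + -2 = 4, A[0][2] + B[2][2] = -1 + 2 = 1) = 1 (attained at k = 2)
  C[1][0] = min over k of (A[1][0] + B[0][0] = 8 + 10 = 18, A[1][1] + B[1][0] = 0 + 3 = 3, A[1][2] + B[2][0] = 0 + 4 = 4) = 3 (attained at k = 1)
  C[1][1] = min over k of (A[1][0] + B[0][1] = 8 + 3 = 11, A[1][1] + B[1][1] = 0 + -1 = -1, A[1][2] + B[2][1] = 0 + 9 = 9) = -1 (attained at k = 1)
  C[1][2] = min over k of (A[1][0] + B[0][2] = 8 + 2 = 10, A[1][1] + B[1][2] = 0 + -2 = -2, A[1][2] + B[2][2] = 0 + 2 = 2) = -2 (attained at k = 1)
  C[2][0] = min over k of (A[2][0] + B[0][0] = 10 + 10 = 20, A[2][1] + B[1][0] = -1 + 3 = 2, A[2][2] + B[2][0] = 10 + 4 = 14) = 2 (attained at k = 1)
  C[2][1] = min over k of (A[2][0] + B[0][1] = 10 + 3 = 13, A[2][1] + B[1][1] = -1 + -1 = -2, A[2][2] + B[2][1] = 10 + 9 = 19) = -2 (attained at k = 1)
  C[2][2] = min over k of (A[2][0] + B[0][2] = 10 + 2 = 12, A[2][1] + B[1][2] = -1 + -2 = -3, A[2][2] + B[2][2] = 10 + 2 = 12) = -3 (attained at k = 1)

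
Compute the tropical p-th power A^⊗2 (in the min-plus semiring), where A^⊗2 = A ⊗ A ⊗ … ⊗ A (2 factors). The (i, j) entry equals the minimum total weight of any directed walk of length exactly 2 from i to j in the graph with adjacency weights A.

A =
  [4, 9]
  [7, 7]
A^⊗2 =
  [8, 13]
  [11, 14]

Each entry (A^⊗2)_ij equals the minimum over all length-2 walks i = v_0 → v_1 → … → v_2 = j of Σ_t A[v_t][v_{t+1}]. For example, for (i, j) = (0, 1) we minimise over 2 possible intermediate vertex sequences; the minimum is 13, attained along the walk 0 → 0 → 1.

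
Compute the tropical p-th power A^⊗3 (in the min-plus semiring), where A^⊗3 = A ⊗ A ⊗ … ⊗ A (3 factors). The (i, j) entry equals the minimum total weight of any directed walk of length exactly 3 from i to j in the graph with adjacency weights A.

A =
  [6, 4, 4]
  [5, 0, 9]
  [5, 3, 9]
A^⊗3 =
  [9, 4, 13]
  [5, 0, 9]
  [8, 3, 12]

Each entry (A^⊗3)_ij equals the minimum over all length-3 walks i = v_0 → v_1 → … → v_3 = j of Σ_t A[v_t][v_{t+1}]. For example, for (i, j) = (0, 2) we minimise over 9 possible intermediate vertex sequences; the minimum is 13, attained along the walk 0 → 1 → 0 → 2.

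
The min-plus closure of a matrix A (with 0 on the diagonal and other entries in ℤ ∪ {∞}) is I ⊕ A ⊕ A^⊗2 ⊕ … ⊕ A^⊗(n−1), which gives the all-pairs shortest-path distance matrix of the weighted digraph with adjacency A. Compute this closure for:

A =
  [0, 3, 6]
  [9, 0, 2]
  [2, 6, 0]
Closure =
  [0, 3, 5]
  [4, 0, 2]
  [2, 5, 0]

This is the Floyd-Warshall all-pairs shortest-path computation. For each intermediate vertex k = 0, 1, …, 2, update dist[i][j] ← min(dist[i][j], dist[i][k] + dist[k][j]). The final matrix gives, for each (i, j), the minimum total weight of any directed path from i to j (possibly empty when i = j).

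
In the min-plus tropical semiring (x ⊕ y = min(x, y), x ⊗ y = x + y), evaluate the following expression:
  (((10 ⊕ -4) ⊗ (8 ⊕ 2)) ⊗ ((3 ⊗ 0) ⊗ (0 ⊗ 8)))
(((10 ⊕ -4) ⊗ (8 ⊕ 2)) ⊗ ((3 ⊗ 0) ⊗ (0 ⊗ 8))) = 9

Expand innermost to outermost. Recall ⊕ takes the minimum of its arguments and ⊗ takes their sum. Working out the expression (((10 ⊕ -4) ⊗ (8 ⊕ 2)) ⊗ ((3 ⊗ 0) ⊗ (0 ⊗ 8))) gives 9.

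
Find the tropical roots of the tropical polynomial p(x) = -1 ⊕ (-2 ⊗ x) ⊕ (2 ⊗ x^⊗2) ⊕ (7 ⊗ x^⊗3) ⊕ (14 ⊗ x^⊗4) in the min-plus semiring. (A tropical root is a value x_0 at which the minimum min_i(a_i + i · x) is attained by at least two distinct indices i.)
Roots: {-7, -5, -4, 1}

Each tropical root is a break point of the lower envelope of the lines y = a_i + i · x (there are 5 lines, with slopes 0, 1, ..., 4). Only the lines that attain the minimum somewhere contribute to roots; other lines are dominated. Here the surviving (envelope) indices are i = 4, i = 3, i = 2, i = 1, i = 0.
Intersections between consecutive envelope lines give the roots: for adjacent envelope indices i < j the intersection is x = (a_i − a_j) / (j − i). Reading off the sorted break points: {-7, -5, -4, 1}.
Verification: at each break x_0, at least two indices attain the minimum of min_i(a_i + i · x_0).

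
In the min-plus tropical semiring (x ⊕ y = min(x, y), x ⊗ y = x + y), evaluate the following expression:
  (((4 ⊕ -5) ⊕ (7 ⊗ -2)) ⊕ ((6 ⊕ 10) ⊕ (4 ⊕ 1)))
(((4 ⊕ -5) ⊕ (7 ⊗ -2)) ⊕ ((6 ⊕ 10) ⊕ (4 ⊕ 1))) = -5

Expand innermost to outermost. Recall ⊕ takes the minimum of its arguments and ⊗ takes their sum. Working out the expression (((4 ⊕ -5) ⊕ (7 ⊗ -2)) ⊕ ((6 ⊕ 10) ⊕ (4 ⊕ 1))) gives -5.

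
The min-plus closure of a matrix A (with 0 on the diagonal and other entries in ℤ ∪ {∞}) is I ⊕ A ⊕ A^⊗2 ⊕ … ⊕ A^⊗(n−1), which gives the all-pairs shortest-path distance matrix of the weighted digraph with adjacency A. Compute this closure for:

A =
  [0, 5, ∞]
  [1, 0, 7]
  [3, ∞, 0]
Closure =
  [0, 5, 12]
  [1, 0, 7]
  [3, 8, 0]

This is the Floyd-Warshall all-pairs shortest-path computation. For each intermediate vertex k = 0, 1, …, 2, update dist[i][j] ← min(dist[i][j], dist[i][k] + dist[k][j]). The final matrix gives, for each (i, j), the minimum total weight of any directed path from i to j (possibly empty when i = j).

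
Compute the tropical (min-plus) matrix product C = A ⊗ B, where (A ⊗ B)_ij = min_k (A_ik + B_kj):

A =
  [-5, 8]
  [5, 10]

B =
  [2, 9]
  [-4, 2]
A ⊗ B =
  [-3, 4]
  [6, 12]

Apply the min-plus product entry-by-entry:
  C[0][0] = min over k of (A[0][0] + B[0][0] = -5 + 2 = -3, A[0][1] + B[1][0] = 8 + -4 = 4) = -3 (attained at k = 0)
  C[0][1] = min over k of (A[0][0] + B[0][1] = -5 + 9 = 4, A[0][1] + B[1][1] = 8 + 2 = 10) = 4 (attained at k = 0)
  C[1][0] = min over k of (A[1][0] + B[0][0] = 5 + 2 = 7, A[1][1] + B[1][0] = 10 + -4 = 6) = 6 (attained at k = 1)
  C[1][1] = min over k of (A[1][0] + B[0][1] = 5 + 9 = 14, A[1][1] + B[1][1] = 10 + 2 = 12) = 12 (attained at k = 1)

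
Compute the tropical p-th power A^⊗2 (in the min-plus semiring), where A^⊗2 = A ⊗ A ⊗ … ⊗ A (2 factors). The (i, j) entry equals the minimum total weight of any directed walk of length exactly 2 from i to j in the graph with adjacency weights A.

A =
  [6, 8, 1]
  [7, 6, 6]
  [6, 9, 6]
A^⊗2 =
  [7, 10, 7]
  [12, 12, 8]
  [12, 14, 7]

Each entry (A^⊗2)_ij equals the minimum over all length-2 walks i = v_0 → v_1 → … → v_2 = j of Σ_t A[v_t][v_{t+1}]. For example, for (i, j) = (0, 2) we minimise over 3 possible intermediate vertex sequences; the minimum is 7, attained along the walk 0 → 0 → 2.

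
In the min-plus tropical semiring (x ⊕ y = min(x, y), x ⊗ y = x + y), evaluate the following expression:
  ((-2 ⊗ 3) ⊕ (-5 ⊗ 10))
((-2 ⊗ 3) ⊕ (-5 ⊗ 10)) = 1

Expand innermost to outermost. Recall ⊕ takes the minimum of its arguments and ⊗ takes their sum. Working out the expression ((-2 ⊗ 3) ⊕ (-5 ⊗ 10)) gives 1.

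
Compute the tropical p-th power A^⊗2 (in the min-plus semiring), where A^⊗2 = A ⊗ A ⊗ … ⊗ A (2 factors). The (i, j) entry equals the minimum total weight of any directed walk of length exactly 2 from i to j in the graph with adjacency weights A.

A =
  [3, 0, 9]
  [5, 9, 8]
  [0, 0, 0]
A^⊗2 =
  [5, 3, 8]
  [8, 5, 8]
  [0, 0, 0]

Each entry (A^⊗2)_ij equals the minimum over all length-2 walks i = v_0 → v_1 → … → v_2 = j of Σ_t A[v_t][v_{t+1}]. For example, for (i, j) = (0, 2) we minimise over 3 possible intermediate vertex sequences; the minimum is 8, attained along the walk 0 → 1 → 2.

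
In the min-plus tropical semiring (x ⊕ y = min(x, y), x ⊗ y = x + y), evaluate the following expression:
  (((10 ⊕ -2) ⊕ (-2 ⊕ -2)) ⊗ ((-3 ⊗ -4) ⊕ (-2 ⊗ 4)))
(((10 ⊕ -2) ⊕ (-2 ⊕ -2)) ⊗ ((-3 ⊗ -4) ⊕ (-2 ⊗ 4))) = -9

Expand innermost to outermost. Recall ⊕ takes the minimum of its arguments and ⊗ takes their sum. Working out the expression (((10 ⊕ -2) ⊕ (-2 ⊕ -2)) ⊗ ((-3 ⊗ -4) ⊕ (-2 ⊗ 4))) gives -9.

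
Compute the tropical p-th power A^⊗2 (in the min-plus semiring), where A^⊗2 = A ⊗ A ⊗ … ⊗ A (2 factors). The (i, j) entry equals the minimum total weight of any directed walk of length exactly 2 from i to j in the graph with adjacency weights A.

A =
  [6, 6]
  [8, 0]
A^⊗2 =
  [12, 6]
  [8, 0]

Each entry (A^⊗2)_ij equals the minimum over all length-2 walks i = v_0 → v_1 → … → v_2 = j of Σ_t A[v_t][v_{t+1}]. For example, for (i, j) = (0, 1) we minimise over 2 possible intermediate vertex sequences; the minimum is 6, attained along the walk 0 → 1 → 1.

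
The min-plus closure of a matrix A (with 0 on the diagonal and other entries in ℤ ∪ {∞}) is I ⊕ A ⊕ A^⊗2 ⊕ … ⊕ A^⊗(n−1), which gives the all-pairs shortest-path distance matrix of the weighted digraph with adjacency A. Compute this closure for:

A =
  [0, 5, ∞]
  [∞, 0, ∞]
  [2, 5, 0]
Closure =
  [0, 5, ∞]
  [∞, 0, ∞]
  [2, 5, 0]

This is the Floyd-Warshall all-pairs shortest-path computation. For each intermediate vertex k = 0, 1, …, 2, update dist[i][j] ← min(dist[i][j], dist[i][k] + dist[k][j]). The final matrix gives, for each (i, j), the minimum total weight of any directed path from i to j (possibly empty when i = j).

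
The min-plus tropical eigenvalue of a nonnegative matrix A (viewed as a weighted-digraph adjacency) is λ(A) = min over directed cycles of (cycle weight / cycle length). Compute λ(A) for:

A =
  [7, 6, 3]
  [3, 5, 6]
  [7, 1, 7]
λ(A) = 7/3

Enumerate directed cycles and compute their means (weight / length). Sample:
  cycle 0 → 0: weight = 7, length = 1, mean = 7/1 ≈ 7.000
  cycle 1 → 1: weight = 5, length = 1, mean = 5/1 ≈ 5.000
  cycle 2 → 2: weight = 7, length = 1, mean = 7/1 ≈ 7.000
  cycle 0 → 1 → 0: weight = 9, length = 2, mean = 9/2 ≈ 4.500
  cycle 0 → 2 → 0: weight = 10, length = 2, mean = 10/2 ≈ 5.000
  cycle 1 → 0 → 1: weight = 9, length = 2, mean = 9/2 ≈ 4.500
Minimum mean = 2.333, attained e.g. along the cycle 0 → 2 → 1 → 0 with weight 7 and length 3. So λ(A) = 7/3 = 7/3.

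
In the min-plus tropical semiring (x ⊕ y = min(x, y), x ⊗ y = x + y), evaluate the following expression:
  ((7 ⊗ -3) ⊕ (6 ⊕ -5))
((7 ⊗ -3) ⊕ (6 ⊕ -5)) = -5

Expand innermost to outermost. Recall ⊕ takes the minimum of its arguments and ⊗ takes their sum. Working out the expression ((7 ⊗ -3) ⊕ (6 ⊕ -5)) gives -5.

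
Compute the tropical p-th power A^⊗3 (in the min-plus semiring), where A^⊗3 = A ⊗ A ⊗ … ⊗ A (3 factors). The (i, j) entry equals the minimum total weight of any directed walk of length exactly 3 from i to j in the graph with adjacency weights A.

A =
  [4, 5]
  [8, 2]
A^⊗3 =
  [12, 9]
  [12, 6]

Each entry (A^⊗3)_ij equals the minimum over all length-3 walks i = v_0 → v_1 → … → v_3 = j of Σ_t A[v_t][v_{t+1}]. For example, for (i, j) = (0, 1) we minimise over 4 possible intermediate vertex sequences; the minimum is 9, attained along the walk 0 → 1 → 1 → 1.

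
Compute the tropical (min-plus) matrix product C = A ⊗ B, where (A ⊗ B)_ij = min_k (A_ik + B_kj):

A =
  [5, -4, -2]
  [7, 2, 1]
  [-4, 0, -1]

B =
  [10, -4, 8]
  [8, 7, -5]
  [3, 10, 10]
A ⊗ B =
  [1, 1, -9]
  [4, 3, -3]
  [2, -8, -5]

Apply the min-plus product entry-by-entry:
  C[0][0] = min over k of (A[0][0] + B[0][0] = 5 + 10 = 15, A[0][1] + B[1][0] = -4 + 8 = 4, A[0][2] + B[2][0] = -2 + 3 = 1) = 1 (attained at k = 2)
  C[0][1] = min over k of (A[0][0] + B[0][1] = 5 + -4 = 1, A[0][1] + B[1][1] = -4 + 7 = 3, A[0][2] + B[2][1] = -2 + 10 = 8) = 1 (attained at k = 0)
  C[0][2] = min over k of (A[0][0] + B[0][2] = 5 + 8 = 13, A[0][1] + B[1][2] = -4 + -5 = -9, A[0][2] + B[2][2] = -2 + 10 = 8) = -9 (attained at k = 1)
  C[1][0] = min over k of (A[1][0] + B[0][0] = 7 + 10 = 17, A[1][1] + B[1][0] = 2 + 8 = 10, A[1][2] + B[2][0] = 1 + 3 = 4) = 4 (attained at k = 2)
  C[1][1] = min over k of (A[1][0] + B[0][1] = 7 + -4 = 3, A[1][1] + B[1][1] = 2 + 7 = 9, A[1][2] + B[2][1] = 1 + 10 = 11) = 3 (attained at k = 0)
  C[1][2] = min over k of (A[1][0] + B[0][2] = 7 + 8 = 15, A[1][1] + B[1][2] = 2 + -5 = -3, A[1][2] + B[2][2] = 1 + 10 = 11) = -3 (attained at k = 1)
  C[2][0] = min over k of (A[2][0] + B[0][0] = -4 + 10 = 6, A[2][1] + B[1][0] = 0 + 8 = 8, A[2][2] + B[2][0] = -1 + 3 = 2) = 2 (attained at k = 2)
  C[2][1] = min over k of (A[2][0] + B[0][1] = -4 + -4 = -8, A[2][1] + B[1][1] = 0 + 7 = 7, A[2][2] + B[2][1] = -1 + 10 = 9) = -8 (attained at k = 0)
  C[2][2] = min over k of (A[2][0] + B[0][2] = -4 + 8 = 4, A[2][1] + B[1][2] = 0 + -5 = -5, A[2][2] + B[2][2] = -1 + 10 = 9) = -5 (attained at k = 1)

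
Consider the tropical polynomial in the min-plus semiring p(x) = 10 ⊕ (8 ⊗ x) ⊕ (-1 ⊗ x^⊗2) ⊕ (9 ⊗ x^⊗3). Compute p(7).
p(7) = 10

A tropical monomial a ⊗ x^⊗i evaluates to a + i · x. Evaluating each term at x = 7:
  Term 0 contributes 10 + 0 · 7 = 10
  Term 1 contributes 8 + 1 · 7 = 15
  Term 2 contributes -1 + 2 · 7 = 13
  Term 3 contributes 9 + 3 · 7 = 30
p(7) = ⊕ of these = min[10, 15, 13, 30] = 10.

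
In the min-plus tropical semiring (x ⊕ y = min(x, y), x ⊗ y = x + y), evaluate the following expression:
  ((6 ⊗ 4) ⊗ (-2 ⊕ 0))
((6 ⊗ 4) ⊗ (-2 ⊕ 0)) = 8

Expand innermost to outermost. Recall ⊕ takes the minimum of its arguments and ⊗ takes their sum. Working out the expression ((6 ⊗ 4) ⊗ (-2 ⊕ 0)) gives 8.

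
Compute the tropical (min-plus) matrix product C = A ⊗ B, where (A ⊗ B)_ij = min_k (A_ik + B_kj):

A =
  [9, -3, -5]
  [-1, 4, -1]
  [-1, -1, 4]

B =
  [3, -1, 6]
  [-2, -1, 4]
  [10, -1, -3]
A ⊗ B =
  [-5, -6, -8]
  [2, -2, -4]
  [-3, -2, 1]

Apply the min-plus product entry-by-entry:
  C[0][0] = min over k of (A[0][0] + B[0][0] = 9 + 3 = 12, A[0][1] + B[1][0] = -3 + -2 = -5, A[0][2] + B[2][0] = -5 + 10 = 5) = -5 (attained at k = 1)
  C[0][1] = min over k of (A[0][0] + B[0][1] = 9 + -1 = 8, A[0][1] + B[1][1] = -3 + -1 = -4, A[0][2] + B[2][1] = -5 + -1 = -6) = -6 (attained at k = 2)
  C[0][2] = min over k of (A[0][0] + B[0][2] = 9 + 6 = 15, A[0][1] + B[1][2] = -3 + 4 = 1, A[0][2] + B[2][2] = -5 + -3 = -8) = -8 (attained at k = 2)
  C[1][0] = min over k of (A[1][0] + B[0][0] = -1 + 3 = 2, A[1][1] + B[1][0] = 4 + -2 = 2, A[1][2] + B[2][0] = -1 + 10 = 9) = 2 (attained at k = 0)
  C[1][1] = min over k of (A[1][0] + B[0][1] = -1 + -1 = -2, A[1][1] + B[1][1] = 4 + -1 = 3, A[1][2] + B[2][1] = -1 + -1 = -2) = -2 (attained at k = 0)
  C[1][2] = min over k of (A[1][0] + B[0][2] = -1 + 6 = 5, A[1][1] + B[1][2] = 4 + 4 = 8, A[1][2] + B[2][2] = -1 + -3 = -4) = -4 (attained at k = 2)
  C[2][0] = min over k of (A[2][0] + B[0][0] = -1 + 3 = 2, A[2][1] + B[1][0] = -1 + -2 = -3, A[2][2] + B[2][0] = 4 + 10 = 14) = -3 (attained at k = 1)
  C[2][1] = min over k of (A[2][0] + B[0][1] = -1 + -1 = -2, A[2][1] + B[1][1] = -1 + -1 = -2, A[2][2] + B[2][1] = 4 + -1 = 3) = -2 (attained at k = 0)
  C[2][2] = min over k of (A[2][0] + B[0][2] = -1 + 6 = 5, A[2][1] + B[1][2] = -1 + 4 = 3, A[2][2] + B[2][2] = 4 + -3 = 1) = 1 (attained at k = 2)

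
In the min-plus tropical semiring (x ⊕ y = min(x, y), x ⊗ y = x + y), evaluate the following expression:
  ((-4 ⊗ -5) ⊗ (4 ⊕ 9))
((-4 ⊗ -5) ⊗ (4 ⊕ 9)) = -5

Expand innermost to outermost. Recall ⊕ takes the minimum of its arguments and ⊗ takes their sum. Working out the expression ((-4 ⊗ -5) ⊗ (4 ⊕ 9)) gives -5.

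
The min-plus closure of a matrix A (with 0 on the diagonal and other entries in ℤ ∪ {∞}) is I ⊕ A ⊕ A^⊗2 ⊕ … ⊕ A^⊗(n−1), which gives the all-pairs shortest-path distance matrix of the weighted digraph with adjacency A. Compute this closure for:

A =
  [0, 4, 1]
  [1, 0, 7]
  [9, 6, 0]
Closure =
  [0, 4, 1]
  [1, 0, 2]
  [7, 6, 0]

This is the Floyd-Warshall all-pairs shortest-path computation. For each intermediate vertex k = 0, 1, …, 2, update dist[i][j] ← min(dist[i][j], dist[i][k] + dist[k][j]). The final matrix gives, for each (i, j), the minimum total weight of any directed path from i to j (possibly empty when i = j).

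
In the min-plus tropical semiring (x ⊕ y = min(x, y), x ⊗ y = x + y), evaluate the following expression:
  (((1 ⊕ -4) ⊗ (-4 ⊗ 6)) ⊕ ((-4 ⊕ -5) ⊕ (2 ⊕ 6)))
(((1 ⊕ -4) ⊗ (-4 ⊗ 6)) ⊕ ((-4 ⊕ -5) ⊕ (2 ⊕ 6))) = -5

Expand innermost to outermost. Recall ⊕ takes the minimum of its arguments and ⊗ takes their sum. Working out the expression (((1 ⊕ -4) ⊗ (-4 ⊗ 6)) ⊕ ((-4 ⊕ -5) ⊕ (2 ⊕ 6))) gives -5.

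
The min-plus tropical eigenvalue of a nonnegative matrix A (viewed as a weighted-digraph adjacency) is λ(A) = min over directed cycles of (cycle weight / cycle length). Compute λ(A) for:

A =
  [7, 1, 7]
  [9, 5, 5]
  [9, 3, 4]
λ(A) = 4

Enumerate directed cycles and compute their means (weight / length). Sample:
  cycle 0 → 0: weight = 7, length = 1, mean = 7/1 ≈ 7.000
  cycle 1 → 1: weight = 5, length = 1, mean = 5/1 ≈ 5.000
  cycle 2 → 2: weight = 4, length = 1, mean = 4/1 ≈ 4.000
  cycle 0 → 1 → 0: weight = 10, length = 2, mean = 10/2 ≈ 5.000
  cycle 0 → 2 → 0: weight = 16, length = 2, mean = 16/2 ≈ 8.000
  cycle 1 → 0 → 1: weight = 10, length = 2, mean = 10/2 ≈ 5.000
Minimum mean = 4.000, attained e.g. along the cycle 2 → 2 with weight 4 and length 1. So λ(A) = 4/1 = 4.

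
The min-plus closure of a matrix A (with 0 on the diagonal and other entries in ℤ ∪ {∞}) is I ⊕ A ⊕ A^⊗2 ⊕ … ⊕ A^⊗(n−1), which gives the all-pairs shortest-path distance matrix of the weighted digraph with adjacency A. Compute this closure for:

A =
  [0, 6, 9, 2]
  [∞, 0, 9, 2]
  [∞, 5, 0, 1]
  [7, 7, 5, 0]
Closure =
  [0, 6, 7, 2]
  [9, 0, 7, 2]
  [8, 5, 0, 1]
  [7, 7, 5, 0]

This is the Floyd-Warshall all-pairs shortest-path computation. For each intermediate vertex k = 0, 1, …, 3, update dist[i][j] ← min(dist[i][j], dist[i][k] + dist[k][j]). The final matrix gives, for each (i, j), the minimum total weight of any directed path from i to j (possibly empty when i = j).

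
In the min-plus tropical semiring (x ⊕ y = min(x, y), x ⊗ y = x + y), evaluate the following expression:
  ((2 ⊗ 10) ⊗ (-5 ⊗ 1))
((2 ⊗ 10) ⊗ (-5 ⊗ 1)) = 8

Expand innermost to outermost. Recall ⊕ takes the minimum of its arguments and ⊗ takes their sum. Working out the expression ((2 ⊗ 10) ⊗ (-5 ⊗ 1)) gives 8.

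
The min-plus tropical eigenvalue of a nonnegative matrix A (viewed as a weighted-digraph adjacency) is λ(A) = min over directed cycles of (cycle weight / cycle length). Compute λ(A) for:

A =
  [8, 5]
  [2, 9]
λ(A) = 7/2

Enumerate directed cycles and compute their means (weight / length). Sample:
  cycle 0 → 0: weight = 8, length = 1, mean = 8/1 ≈ 8.000
  cycle 1 → 1: weight = 9, length = 1, mean = 9/1 ≈ 9.000
  cycle 0 → 1 → 0: weight = 7, length = 2, mean = 7/2 ≈ 3.500
  cycle 1 → 0 → 1: weight = 7, length = 2, mean = 7/2 ≈ 3.500
Minimum mean = 3.500, attained e.g. along the cycle 0 → 1 → 0 with weight 7 and length 2. So λ(A) = 7/2 = 7/2.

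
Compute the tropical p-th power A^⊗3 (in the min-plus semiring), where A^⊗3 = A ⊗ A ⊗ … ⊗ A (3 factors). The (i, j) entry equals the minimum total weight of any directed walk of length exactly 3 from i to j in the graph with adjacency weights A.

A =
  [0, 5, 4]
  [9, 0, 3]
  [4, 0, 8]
A^⊗3 =
  [0, 4, 4]
  [7, 0, 3]
  [4, 0, 3]

Each entry (A^⊗3)_ij equals the minimum over all length-3 walks i = v_0 → v_1 → … → v_3 = j of Σ_t A[v_t][v_{t+1}]. For example, for (i, j) = (0, 2) we minimise over 9 possible intermediate vertex sequences; the minimum is 4, attained along the walk 0 → 0 → 0 → 2.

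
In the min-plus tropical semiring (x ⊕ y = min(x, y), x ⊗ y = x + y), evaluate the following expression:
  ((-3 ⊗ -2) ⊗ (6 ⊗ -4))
((-3 ⊗ -2) ⊗ (6 ⊗ -4)) = -3

Expand innermost to outermost. Recall ⊕ takes the minimum of its arguments and ⊗ takes their sum. Working out the expression ((-3 ⊗ -2) ⊗ (6 ⊗ -4)) gives -3.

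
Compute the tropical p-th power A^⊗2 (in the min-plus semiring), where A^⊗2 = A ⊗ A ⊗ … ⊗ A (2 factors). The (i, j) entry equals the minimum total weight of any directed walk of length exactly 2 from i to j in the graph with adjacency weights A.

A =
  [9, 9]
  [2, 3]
A^⊗2 =
  [11, 12]
  [5, 6]

Each entry (A^⊗2)_ij equals the minimum over all length-2 walks i = v_0 → v_1 → … → v_2 = j of Σ_t A[v_t][v_{t+1}]. For example, for (i, j) = (0, 1) we minimise over 2 possible intermediate vertex sequences; the minimum is 12, attained along the walk 0 → 1 → 1.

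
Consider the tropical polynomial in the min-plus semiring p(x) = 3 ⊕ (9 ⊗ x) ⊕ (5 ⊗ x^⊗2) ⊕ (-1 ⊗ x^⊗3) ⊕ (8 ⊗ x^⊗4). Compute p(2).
p(2) = 3

A tropical monomial a ⊗ x^⊗i evaluates to a + i · x. Evaluating each term at x = 2:
  Term 0 contributes 3 + 0 · 2 = 3
  Term 1 contributes 9 + 1 · 2 = 11
  Term 2 contributes 5 + 2 · 2 = 9
  Term 3 contributes -1 + 3 · 2 = 5
  Term 4 contributes 8 + 4 · 2 = 16
p(2) = ⊕ of these = min[3, 11, 9, 5, 16] = 3.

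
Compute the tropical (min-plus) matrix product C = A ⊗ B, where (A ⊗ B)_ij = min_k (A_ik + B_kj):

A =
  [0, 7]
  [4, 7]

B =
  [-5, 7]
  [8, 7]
A ⊗ B =
  [-5, 7]
  [-1, 11]

Apply the min-plus product entry-by-entry:
  C[0][0] = min over k of (A[0][0] + B[0][0] = 0 + -5 = -5, A[0][1] + B[1][0] = 7 + 8 = 15) = -5 (attained at k = 0)
  C[0][1] = min over k of (A[0][0] + B[0][1] = 0 + 7 = 7, A[0][1] + B[1][1] = 7 + 7 = 14) = 7 (attained at k = 0)
  C[1][0] = min over k of (A[1][0] + B[0][0] = 4 + -5 = -1, A[1][1] + B[1][0] = 7 + 8 = 15) = -1 (attained at k = 0)
  C[1][1] = min over k of (A[1][0] + B[0][1] = 4 + 7 = 11, A[1][1] + B[1][1] = 7 + 7 = 14) = 11 (attained at k = 0)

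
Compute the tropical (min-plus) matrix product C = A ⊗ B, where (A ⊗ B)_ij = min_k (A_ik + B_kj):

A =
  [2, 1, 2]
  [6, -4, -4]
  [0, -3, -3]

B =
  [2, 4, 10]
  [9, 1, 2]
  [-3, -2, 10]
A ⊗ B =
  [-1, 0, 3]
  [-7, -6, -2]
  [-6, -5, -1]

Apply the min-plus product entry-by-entry:
  C[0][0] = min over k of (A[0][0] + B[0][0] = 2 + 2 = 4, A[0][1] + B[1][0] = 1 + 9 = 10, A[0][2] + B[2][0] = 2 + -3 = -1) = -1 (attained at k = 2)
  C[0][1] = min over k of (A[0][0] + B[0][1] = 2 + 4 = 6, A[0][1] + B[1][1] = 1 + 1 = 2, A[0][2] + B[2][1] = 2 + -2 = 0) = 0 (attained at k = 2)
  C[0][2] = min over k of (A[0][0] + B[0][2] = 2 + 10 = 12, A[0][1] + B[1][2] = 1 + 2 = 3, A[0][2] + B[2][2] = 2 + 10 = 12) = 3 (attained at k = 1)
  C[1][0] = min over k of (A[1][0] + B[0][0] = 6 + 2 = 8, A[1][1] + B[1][0] = -4 + 9 = 5, A[1][2] + B[2][0] = -4 + -3 = -7) = -7 (attained at k = 2)
  C[1][1] = min over k of (A[1][0] + B[0][1] = 6 + 4 = 10, A[1][1] + B[1][1] = -4 + 1 = -3, A[1][2] + B[2][1] = -4 + -2 = -6) = -6 (attained at k = 2)
  C[1][2] = min over k of (A[1][0] + B[0][2] = 6 + 10 = 16, A[1][1] + B[1][2] = -4 + 2 = -2, A[1][2] + B[2][2] = -4 + 10 = 6) = -2 (attained at k = 1)
  C[2][0] = min over k of (A[2][0] + B[0][0] = 0 + 2 = 2, A[2][1] + B[1][0] = -3 + 9 = 6, A[2][2] + B[2][0] = -3 + -3 = -6) = -6 (attained at k = 2)
  C[2][1] = min over k of (A[2][0] + B[0][1] = 0 + 4 = 4, A[2][1] + B[1][1] = -3 + 1 = -2, A[2][2] + B[2][1] = -3 + -2 = -5) = -5 (attained at k = 2)
  C[2][2] = min over k of (A[2][0] + B[0][2] = 0 + 10 = 10, A[2][1] + B[1][2] = -3 + 2 = -1, A[2][2] + B[2][2] = -3 + 10 = 7) = -1 (attained at k = 1)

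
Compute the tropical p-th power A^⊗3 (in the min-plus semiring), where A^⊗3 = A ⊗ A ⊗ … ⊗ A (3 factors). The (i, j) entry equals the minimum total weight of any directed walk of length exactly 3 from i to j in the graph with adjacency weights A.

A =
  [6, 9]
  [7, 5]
A^⊗3 =
  [18, 19]
  [17, 15]

Each entry (A^⊗3)_ij equals the minimum over all length-3 walks i = v_0 → v_1 → … → v_3 = j of Σ_t A[v_t][v_{t+1}]. For example, for (i, j) = (0, 1) we minimise over 4 possible intermediate vertex sequences; the minimum is 19, attained along the walk 0 → 1 → 1 → 1.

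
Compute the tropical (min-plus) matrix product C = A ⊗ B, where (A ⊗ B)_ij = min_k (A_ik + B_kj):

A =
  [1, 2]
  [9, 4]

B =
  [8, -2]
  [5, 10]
A ⊗ B =
  [7, -1]
  [9, 7]

Apply the min-plus product entry-by-entry:
  C[0][0] = min over k of (A[0][0] + B[0][0] = 1 + 8 = 9, A[0][1] + B[1][0] = 2 + 5 = 7) = 7 (attained at k = 1)
  C[0][1] = min over k of (A[0][0] + B[0][1] = 1 + -2 = -1, A[0][1] + B[1][1] = 2 + 10 = 12) = -1 (attained at k = 0)
  C[1][0] = min over k of (A[1][0] + B[0][0] = 9 + 8 = 17, A[1][1] + B[1][0] = 4 + 5 = 9) = 9 (attained at k = 1)
  C[1][1] = min over k of (A[1][0] + B[0][1] = 9 + -2 = 7, A[1][1] + B[1][1] = 4 + 10 = 14) = 7 (attained at k = 0)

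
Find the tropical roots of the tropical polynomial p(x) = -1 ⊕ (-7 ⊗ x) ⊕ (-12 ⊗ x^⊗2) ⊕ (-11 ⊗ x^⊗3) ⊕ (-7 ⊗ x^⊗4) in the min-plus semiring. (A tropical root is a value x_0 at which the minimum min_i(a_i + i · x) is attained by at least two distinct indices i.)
Roots: {-4, -1, 5, 6}

Each tropical root is a break point of the lower envelope of the lines y = a_i + i · x (there are 5 lines, with slopes 0, 1, ..., 4). Only the lines that attain the minimum somewhere contribute to roots; other lines are dominated. Here the surviving (envelope) indices are i = 4, i = 3, i = 2, i = 1, i = 0.
Intersections between consecutive envelope lines give the roots: for adjacent envelope indices i < j the intersection is x = (a_i − a_j) / (j − i). Reading off the sorted break points: {-4, -1, 5, 6}.
Verification: at each break x_0, at least two indices attain the minimum of min_i(a_i + i · x_0).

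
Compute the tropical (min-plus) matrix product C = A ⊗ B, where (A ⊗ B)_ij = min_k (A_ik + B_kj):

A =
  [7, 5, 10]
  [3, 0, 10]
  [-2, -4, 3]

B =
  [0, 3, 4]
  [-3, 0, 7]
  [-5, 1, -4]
A ⊗ B =
  [2, 5, 6]
  [-3, 0, 6]
  [-7, -4, -1]

Apply the min-plus product entry-by-entry:
  C[0][0] = min over k of (A[0][0] + B[0][0] = 7 + 0 = 7, A[0][1] + B[1][0] = 5 + -3 = 2, A[0][2] + B[2][0] = 10 + -5 = 5) = 2 (attained at k = 1)
  C[0][1] = min over k of (A[0][0] + B[0][1] = 7 + 3 = 10, A[0][1] + B[1][1] = 5 + 0 = 5, A[0][2] + B[2][1] = 10 + 1 = 11) = 5 (attained at k = 1)
  C[0][2] = min over k of (A[0][0] + B[0][2] = 7 + 4 = 11, A[0][1] + B[1][2] = 5 + 7 = 12, A[0][2] + B[2][2] = 10 + -4 = 6) = 6 (attained at k = 2)
  C[1][0] = min over k of (A[1][0] + B[0][0] = 3 + 0 = 3, A[1][1] + B[1][0] = 0 + -3 = -3, A[1][2] + B[2][0] = 10 + -5 = 5) = -3 (attained at k = 1)
  C[1][1] = min over k of (A[1][0] + B[0][1] = 3 + 3 = 6, A[1][1] + B[1][1] = 0 + 0 = 0, A[1][2] + B[2][1] = 10 + 1 = 11) = 0 (attained at k = 1)
  C[1][2] = min over k of (A[1][0] + B[0][2] = 3 + 4 = 7, A[1][1] + B[1][2] = 0 + 7 = 7, A[1][2] + B[2][2] = 10 + -4 = 6) = 6 (attained at k = 2)
  C[2][0] = min over k of (A[2][0] + B[0][0] = -2 + 0 = -2, A[2][1] + B[1][0] = -4 + -3 = -7, A[2][2] + B[2][0] = 3 + -5 = -2) = -7 (attained at k = 1)
  C[2][1] = min over k of (A[2][0] + B[0][1] = -2 + 3 = 1, A[2][1] + B[1][1] = -4 + 0 = -4, A[2][2] + B[2][1] = 3 + 1 = 4) = -4 (attained at k = 1)
  C[2][2] = min over k of (A[2][0] + B[0][2] = -2 + 4 = 2, A[2][1] + B[1][2] = -4 + 7 = 3, A[2][2] + B[2][2] = 3 + -4 = -1) = -1 (attained at k = 2)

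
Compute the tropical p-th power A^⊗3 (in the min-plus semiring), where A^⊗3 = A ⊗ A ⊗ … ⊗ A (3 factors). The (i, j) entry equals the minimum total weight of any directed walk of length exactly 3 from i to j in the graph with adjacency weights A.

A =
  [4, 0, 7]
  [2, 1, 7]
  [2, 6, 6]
A^⊗3 =
  [3, 2, 8]
  [4, 3, 9]
  [4, 3, 9]

Each entry (A^⊗3)_ij equals the minimum over all length-3 walks i = v_0 → v_1 → … → v_3 = j of Σ_t A[v_t][v_{t+1}]. For example, for (i, j) = (0, 2) we minimise over 9 possible intermediate vertex sequences; the minimum is 8, attained along the walk 0 → 1 → 1 → 2.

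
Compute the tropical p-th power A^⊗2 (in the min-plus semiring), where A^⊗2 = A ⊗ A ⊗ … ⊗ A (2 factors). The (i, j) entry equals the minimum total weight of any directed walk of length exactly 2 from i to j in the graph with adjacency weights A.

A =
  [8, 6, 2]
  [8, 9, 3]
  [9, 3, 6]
A^⊗2 =
  [11, 5, 8]
  [12, 6, 9]
  [11, 9, 6]

Each entry (A^⊗2)_ij equals the minimum over all length-2 walks i = v_0 → v_1 → … → v_2 = j of Σ_t A[v_t][v_{t+1}]. For example, for (i, j) = (0, 2) we minimise over 3 possible intermediate vertex sequences; the minimum is 8, attained along the walk 0 → 2 → 2.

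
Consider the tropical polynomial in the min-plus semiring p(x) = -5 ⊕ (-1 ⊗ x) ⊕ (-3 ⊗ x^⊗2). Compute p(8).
p(8) = -5

A tropical monomial a ⊗ x^⊗i evaluates to a + i · x. Evaluating each term at x = 8:
  Term 0 contributes -5 + 0 · 8 = -5
  Term 1 contributes -1 + 1 · 8 = 7
  Term 2 contributes -3 + 2 · 8 = 13
p(8) = ⊕ of these = min[-5, 7, 13] = -5.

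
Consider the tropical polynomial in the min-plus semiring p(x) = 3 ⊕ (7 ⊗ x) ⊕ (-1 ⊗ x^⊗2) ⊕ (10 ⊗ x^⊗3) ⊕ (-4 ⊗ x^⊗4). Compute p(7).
p(7) = 3

A tropical monomial a ⊗ x^⊗i evaluates to a + i · x. Evaluating each term at x = 7:
  Term 0 contributes 3 + 0 · 7 = 3
  Term 1 contributes 7 + 1 · 7 = 14
  Term 2 contributes -1 + 2 · 7 = 13
  Term 3 contributes 10 + 3 · 7 = 31
  Term 4 contributes -4 + 4 · 7 = 24
p(7) = ⊕ of these = min[3, 14, 13, 31, 24] = 3.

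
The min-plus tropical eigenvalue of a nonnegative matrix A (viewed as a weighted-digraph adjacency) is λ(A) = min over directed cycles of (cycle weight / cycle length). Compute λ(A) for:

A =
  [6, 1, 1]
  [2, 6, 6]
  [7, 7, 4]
λ(A) = 3/2

Enumerate directed cycles and compute their means (weight / length). Sample:
  cycle 0 → 0: weight = 6, length = 1, mean = 6/1 ≈ 6.000
  cycle 1 → 1: weight = 6, length = 1, mean = 6/1 ≈ 6.000
  cycle 2 → 2: weight = 4, length = 1, mean = 4/1 ≈ 4.000
  cycle 0 → 1 → 0: weight = 3, length = 2, mean = 3/2 ≈ 1.500
  cycle 0 → 2 → 0: weight = 8, length = 2, mean = 8/2 ≈ 4.000
  cycle 1 → 0 → 1: weight = 3, length = 2, mean = 3/2 ≈ 1.500
Minimum mean = 1.500, attained e.g. along the cycle 0 → 1 → 0 with weight 3 and length 2. So λ(A) = 3/2 = 3/2.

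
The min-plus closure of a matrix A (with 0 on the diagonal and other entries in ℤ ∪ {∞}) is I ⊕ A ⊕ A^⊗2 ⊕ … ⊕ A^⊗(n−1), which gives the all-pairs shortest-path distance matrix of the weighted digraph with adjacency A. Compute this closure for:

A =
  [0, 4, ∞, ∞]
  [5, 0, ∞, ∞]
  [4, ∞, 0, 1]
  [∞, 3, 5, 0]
Closure =
  [0, 4, ∞, ∞]
  [5, 0, ∞, ∞]
  [4, 4, 0, 1]
  [8, 3, 5, 0]

This is the Floyd-Warshall all-pairs shortest-path computation. For each intermediate vertex k = 0, 1, …, 3, update dist[i][j] ← min(dist[i][j], dist[i][k] + dist[k][j]). The final matrix gives, for each (i, j), the minimum total weight of any directed path from i to j (possibly empty when i = j).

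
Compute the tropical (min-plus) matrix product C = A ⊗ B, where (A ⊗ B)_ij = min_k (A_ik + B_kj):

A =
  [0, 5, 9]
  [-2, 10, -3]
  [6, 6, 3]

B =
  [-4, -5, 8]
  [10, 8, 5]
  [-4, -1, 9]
A ⊗ B =
  [-4, -5, 8]
  [-7, -7, 6]
  [-1, 1, 11]

Apply the min-plus product entry-by-entry:
  C[0][0] = min over k of (A[0][0] + B[0][0] = 0 + -4 = -4, A[0][1] + B[1][0] = 5 + 10 = 15, A[0][2] + B[2][0] = 9 + -4 = 5) = -4 (attained at k = 0)
  C[0][1] = min over k of (A[0][0] + B[0][1] = 0 + -5 = -5, A[0][1] + B[1][1] = 5 + 8 = 13, A[0][2] + B[2][1] = 9 + -1 = 8) = -5 (attained at k = 0)
  C[0][2] = min over k of (A[0][0] + B[0][2] = 0 + 8 = 8, A[0][1] + B[1][2] = 5 + 5 = 10, A[0][2] + B[2][2] = 9 + 9 = 18) = 8 (attained at k = 0)
  C[1][0] = min over k of (A[1][0] + B[0][0] = -2 + -4 = -6, A[1][1] + B[1][0] = 10 + 10 = 20, A[1][2] + B[2][0] = -3 + -4 = -7) = -7 (attained at k = 2)
  C[1][1] = min over k of (A[1][0] + B[0][1] = -2 + -5 = -7, A[1][1] + B[1][1] = 10 + 8 = 18, A[1][2] + B[2][1] = -3 + -1 = -4) = -7 (attained at k = 0)
  C[1][2] = min over k of (A[1][0] + B[0][2] = -2 + 8 = 6, A[1][1] + B[1][2] = 10 + 5 = 15, A[1][2] + B[2][2] = -3 + 9 = 6) = 6 (attained at k = 0)
  C[2][0] = min over k of (A[2][0] + B[0][0] = 6 + -4 = 2, A[2][1] + B[1][0] = 6 + 10 = 16, A[2][2] + B[2][0] = 3 + -4 = -1) = -1 (attained at k = 2)
  C[2][1] = min over k of (A[2][0] + B[0][1] = 6 + -5 = 1, A[2][1] + B[1][1] = 6 + 8 = 14, A[2][2] + B[2][1] = 3 + -1 = 2) = 1 (attained at k = 0)
  C[2][2] = min over k of (A[2][0] + B[0][2] = 6 + 8 = 14, A[2][1] + B[1][2] = 6 + 5 = 11, A[2][2] + B[2][2] = 3 + 9 = 12) = 11 (attained at k = 1)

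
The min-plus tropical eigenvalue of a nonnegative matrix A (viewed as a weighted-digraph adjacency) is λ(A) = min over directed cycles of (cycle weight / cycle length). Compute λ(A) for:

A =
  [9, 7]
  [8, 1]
λ(A) = 1

Enumerate directed cycles and compute their means (weight / length). Sample:
  cycle 0 → 0: weight = 9, length = 1, mean = 9/1 ≈ 9.000
  cycle 1 → 1: weight = 1, length = 1, mean = 1/1 ≈ 1.000
  cycle 0 → 1 → 0: weight = 15, length = 2, mean = 15/2 ≈ 7.500
  cycle 1 → 0 → 1: weight = 15, length = 2, mean = 15/2 ≈ 7.500
Minimum mean = 1.000, attained e.g. along the cycle 1 → 1 with weight 1 and length 1. So λ(A) = 1/1 = 1.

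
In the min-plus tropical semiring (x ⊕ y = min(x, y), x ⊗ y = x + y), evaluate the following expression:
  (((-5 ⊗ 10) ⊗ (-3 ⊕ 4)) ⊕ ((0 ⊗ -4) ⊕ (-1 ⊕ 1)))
(((-5 ⊗ 10) ⊗ (-3 ⊕ 4)) ⊕ ((0 ⊗ -4) ⊕ (-1 ⊕ 1))) = -4

Expand innermost to outermost. Recall ⊕ takes the minimum of its arguments and ⊗ takes their sum. Working out the expression (((-5 ⊗ 10) ⊗ (-3 ⊕ 4)) ⊕ ((0 ⊗ -4) ⊕ (-1 ⊕ 1))) gives -4.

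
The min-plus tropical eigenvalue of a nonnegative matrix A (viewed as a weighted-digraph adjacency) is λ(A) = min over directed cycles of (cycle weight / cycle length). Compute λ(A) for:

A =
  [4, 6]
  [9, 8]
λ(A) = 4

Enumerate directed cycles and compute their means (weight / length). Sample:
  cycle 0 → 0: weight = 4, length = 1, mean = 4/1 ≈ 4.000
  cycle 1 → 1: weight = 8, length = 1, mean = 8/1 ≈ 8.000
  cycle 0 → 1 → 0: weight = 15, length = 2, mean = 15/2 ≈ 7.500
  cycle 1 → 0 → 1: weight = 15, length = 2, mean = 15/2 ≈ 7.500
Minimum mean = 4.000, attained e.g. along the cycle 0 → 0 with weight 4 and length 1. So λ(A) = 4/1 = 4.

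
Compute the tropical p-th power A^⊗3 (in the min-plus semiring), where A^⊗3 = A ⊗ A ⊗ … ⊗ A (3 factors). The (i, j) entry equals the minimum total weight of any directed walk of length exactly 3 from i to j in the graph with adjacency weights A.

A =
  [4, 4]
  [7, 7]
A^⊗3 =
  [12, 12]
  [15, 15]

Each entry (A^⊗3)_ij equals the minimum over all length-3 walks i = v_0 → v_1 → … → v_3 = j of Σ_t A[v_t][v_{t+1}]. For example, for (i, j) = (0, 1) we minimise over 4 possible intermediate vertex sequences; the minimum is 12, attained along the walk 0 → 0 → 0 → 1.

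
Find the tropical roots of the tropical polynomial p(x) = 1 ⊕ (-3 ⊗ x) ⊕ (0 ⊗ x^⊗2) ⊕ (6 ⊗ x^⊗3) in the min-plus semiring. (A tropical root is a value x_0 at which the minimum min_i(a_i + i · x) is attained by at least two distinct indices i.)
Roots: {-6, -3, 4}

Each tropical root is a break point of the lower envelope of the lines y = a_i + i · x (there are 4 lines, with slopes 0, 1, ..., 3). Only the lines that attain the minimum somewhere contribute to roots; other lines are dominated. Here the surviving (envelope) indices are i = 3, i = 2, i = 1, i = 0.
Intersections between consecutive envelope lines give the roots: for adjacent envelope indices i < j the intersection is x = (a_i − a_j) / (j − i). Reading off the sorted break points: {-6, -3, 4}.
Verification: at each break x_0, at least two indices attain the minimum of min_i(a_i + i · x_0).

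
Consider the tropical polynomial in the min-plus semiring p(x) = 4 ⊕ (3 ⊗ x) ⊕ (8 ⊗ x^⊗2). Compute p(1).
p(1) = 4

A tropical monomial a ⊗ x^⊗i evaluates to a + i · x. Evaluating each term at x = 1:
  Term 0 contributes 4 + 0 · 1 = 4
  Term 1 contributes 3 + 1 · 1 = 4
  Term 2 contributes 8 + 2 · 1 = 10
p(1) = ⊕ of these = min[4, 4, 10] = 4.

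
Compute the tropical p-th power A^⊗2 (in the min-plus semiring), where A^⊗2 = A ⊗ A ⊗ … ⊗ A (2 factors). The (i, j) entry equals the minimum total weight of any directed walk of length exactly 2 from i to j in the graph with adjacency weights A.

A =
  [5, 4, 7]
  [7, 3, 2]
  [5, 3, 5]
A^⊗2 =
  [10, 7, 6]
  [7, 5, 5]
  [10, 6, 5]

Each entry (A^⊗2)_ij equals the minimum over all length-2 walks i = v_0 → v_1 → … → v_2 = j of Σ_t A[v_t][v_{t+1}]. For example, for (i, j) = (0, 2) we minimise over 3 possible intermediate vertex sequences; the minimum is 6, attained along the walk 0 → 1 → 2.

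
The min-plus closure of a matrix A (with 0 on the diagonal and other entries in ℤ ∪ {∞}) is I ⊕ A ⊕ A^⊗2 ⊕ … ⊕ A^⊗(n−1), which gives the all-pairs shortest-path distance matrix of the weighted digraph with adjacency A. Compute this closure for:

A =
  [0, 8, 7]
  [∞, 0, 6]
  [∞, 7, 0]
Closure =
  [0, 8, 7]
  [∞, 0, 6]
  [∞, 7, 0]

This is the Floyd-Warshall all-pairs shortest-path computation. For each intermediate vertex k = 0, 1, …, 2, update dist[i][j] ← min(dist[i][j], dist[i][k] + dist[k][j]). The final matrix gives, for each (i, j), the minimum total weight of any directed path from i to j (possibly empty when i = j).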